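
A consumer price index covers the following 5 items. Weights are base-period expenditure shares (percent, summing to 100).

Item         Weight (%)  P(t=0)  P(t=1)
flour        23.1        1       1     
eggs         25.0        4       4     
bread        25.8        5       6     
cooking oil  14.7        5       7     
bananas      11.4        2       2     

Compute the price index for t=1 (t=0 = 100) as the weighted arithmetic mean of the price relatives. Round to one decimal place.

111.0

flour: 23.1 × (1/1) = 23.1 × 1.000000 = 23.1000
eggs: 25.0 × (4/4) = 25.0 × 1.000000 = 25.0000
bread: 25.8 × (6/5) = 25.8 × 1.200000 = 30.9600
cooking oil: 14.7 × (7/5) = 14.7 × 1.400000 = 20.5800
bananas: 11.4 × (2/2) = 11.4 × 1.000000 = 11.4000
Index = Σ wᵢ·(p₁ᵢ/p₀ᵢ) = 23.1000 + 25.0000 + 30.9600 + 20.5800 + 11.4000 = 111.0400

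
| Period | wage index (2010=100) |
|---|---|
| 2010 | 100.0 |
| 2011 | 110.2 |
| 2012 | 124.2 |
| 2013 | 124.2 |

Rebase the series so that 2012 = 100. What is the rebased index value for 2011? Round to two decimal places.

88.73

Rebased(2011) = 110.2 / 124.2 × 100 = 88.7279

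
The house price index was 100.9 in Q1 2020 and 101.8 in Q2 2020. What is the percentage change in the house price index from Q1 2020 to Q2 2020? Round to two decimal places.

0.89%

Change = (101.8 − 100.9) / 100.9 × 100
       = 0.9 / 100.9 × 100 = 0.8920%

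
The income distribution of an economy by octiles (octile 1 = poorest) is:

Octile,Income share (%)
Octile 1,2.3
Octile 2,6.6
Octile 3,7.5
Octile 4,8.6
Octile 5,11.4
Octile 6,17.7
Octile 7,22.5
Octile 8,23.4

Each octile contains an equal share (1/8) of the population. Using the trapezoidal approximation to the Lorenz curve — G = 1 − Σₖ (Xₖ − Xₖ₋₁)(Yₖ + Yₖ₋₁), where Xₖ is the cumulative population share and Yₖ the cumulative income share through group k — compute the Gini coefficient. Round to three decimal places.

Cumulative income shares Yₖ: 0.0230, 0.0890, 0.1640, 0.2500, 0.3640, 0.5410, 0.7660, 1.0000
Σ (Xₖ−Xₖ₋₁)(Yₖ+Yₖ₋₁) = (1/8)(0.0230+0.0000) + (1/8)(0.0890+0.0230) + (1/8)(0.1640+0.0890) + (1/8)(0.2500+0.1640) + (1/8)(0.3640+0.2500) + (1/8)(0.5410+0.3640) + (1/8)(0.7660+0.5410) + (1/8)(1.0000+0.7660)
  = 0.0029 + 0.0140 + 0.0316 + 0.0517 + 0.0767 + 0.1131 + 0.1634 + 0.2207 = 0.6742
G = 1 − 0.6742 = 0.3258

0.326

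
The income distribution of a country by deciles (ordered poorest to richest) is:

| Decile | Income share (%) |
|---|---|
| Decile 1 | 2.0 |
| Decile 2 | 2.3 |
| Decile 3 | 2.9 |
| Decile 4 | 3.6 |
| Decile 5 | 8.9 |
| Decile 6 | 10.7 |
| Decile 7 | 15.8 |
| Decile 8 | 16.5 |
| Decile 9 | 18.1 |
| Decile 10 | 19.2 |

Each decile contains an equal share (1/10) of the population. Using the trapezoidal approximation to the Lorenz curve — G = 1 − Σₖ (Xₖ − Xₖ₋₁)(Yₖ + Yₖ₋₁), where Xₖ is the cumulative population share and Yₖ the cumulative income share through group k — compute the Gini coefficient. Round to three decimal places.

Cumulative income shares Yₖ: 0.0200, 0.0430, 0.0720, 0.1080, 0.1970, 0.3040, 0.4620, 0.6270, 0.8080, 1.0000
Σ (Xₖ−Xₖ₋₁)(Yₖ+Yₖ₋₁) = (1/10)(0.0200+0.0000) + (1/10)(0.0430+0.0200) + (1/10)(0.0720+0.0430) + (1/10)(0.1080+0.0720) + (1/10)(0.1970+0.1080) + (1/10)(0.3040+0.1970) + (1/10)(0.4620+0.3040) + (1/10)(0.6270+0.4620) + (1/10)(0.8080+0.6270) + (1/10)(1.0000+0.8080)
  = 0.0020 + 0.0063 + 0.0115 + 0.0180 + 0.0305 + 0.0501 + 0.0766 + 0.1089 + 0.1435 + 0.1808 = 0.6282
G = 1 − 0.6282 = 0.3718

0.372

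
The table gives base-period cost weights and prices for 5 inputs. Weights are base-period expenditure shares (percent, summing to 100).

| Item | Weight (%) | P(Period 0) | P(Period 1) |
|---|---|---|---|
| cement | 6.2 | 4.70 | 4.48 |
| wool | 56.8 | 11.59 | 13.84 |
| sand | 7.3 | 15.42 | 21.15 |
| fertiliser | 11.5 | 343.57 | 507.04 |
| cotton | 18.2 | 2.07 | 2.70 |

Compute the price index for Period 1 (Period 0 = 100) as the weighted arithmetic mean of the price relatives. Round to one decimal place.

124.5

cement: 6.2 × (4.48/4.70) = 6.2 × 0.953191 = 5.9098
wool: 56.8 × (13.84/11.59) = 56.8 × 1.194133 = 67.8267
sand: 7.3 × (21.15/15.42) = 7.3 × 1.371595 = 10.0126
fertiliser: 11.5 × (507.04/343.57) = 11.5 × 1.475798 = 16.9717
cotton: 18.2 × (2.70/2.07) = 18.2 × 1.304348 = 23.7391
Index = Σ wᵢ·(p₁ᵢ/p₀ᵢ) = 5.9098 + 67.8267 + 10.0126 + 16.9717 + 23.7391 = 124.4600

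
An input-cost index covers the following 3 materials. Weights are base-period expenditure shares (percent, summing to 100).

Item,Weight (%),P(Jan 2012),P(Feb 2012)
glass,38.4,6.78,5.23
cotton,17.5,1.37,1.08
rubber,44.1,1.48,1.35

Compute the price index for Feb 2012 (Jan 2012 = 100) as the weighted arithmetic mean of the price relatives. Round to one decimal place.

glass: 38.4 × (5.23/6.78) = 38.4 × 0.771386 = 29.6212
cotton: 17.5 × (1.08/1.37) = 17.5 × 0.788321 = 13.7956
rubber: 44.1 × (1.35/1.48) = 44.1 × 0.912162 = 40.2264
Index = Σ wᵢ·(p₁ᵢ/p₀ᵢ) = 29.6212 + 13.7956 + 40.2264 = 83.6432

83.6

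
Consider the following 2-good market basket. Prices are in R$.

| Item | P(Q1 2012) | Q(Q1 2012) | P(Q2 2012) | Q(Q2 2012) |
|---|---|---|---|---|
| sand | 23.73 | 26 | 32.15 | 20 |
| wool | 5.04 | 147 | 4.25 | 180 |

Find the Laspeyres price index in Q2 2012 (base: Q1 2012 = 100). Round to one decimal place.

Laspeyres price index uses base-period quantities as weights.
ΣP(Q2 2012)·Q(Q1 2012) = 32.15×26 + 4.25×147 = 835.9 + 624.75 = 1460.65
ΣP(Q1 2012)·Q(Q1 2012) = 23.73×26 + 5.04×147 = 616.98 + 740.88 = 1357.86
Index = 1460.65 / 1357.86 × 100 = 107.5700

107.6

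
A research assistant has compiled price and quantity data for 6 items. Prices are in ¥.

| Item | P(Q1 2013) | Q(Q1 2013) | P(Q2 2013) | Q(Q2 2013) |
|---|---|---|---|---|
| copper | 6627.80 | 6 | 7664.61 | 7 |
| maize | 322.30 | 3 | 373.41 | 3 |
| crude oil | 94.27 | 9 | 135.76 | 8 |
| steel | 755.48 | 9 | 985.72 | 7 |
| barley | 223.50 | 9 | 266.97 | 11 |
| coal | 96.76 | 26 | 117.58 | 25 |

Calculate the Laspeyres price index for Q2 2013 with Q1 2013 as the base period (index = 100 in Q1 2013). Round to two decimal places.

118.43

Laspeyres price index uses base-period quantities as weights.
ΣP(Q2 2013)·Q(Q1 2013) = 7664.61×6 + 373.41×3 + 135.76×9 + 985.72×9 + 266.97×9 + 117.58×26 = 45987.66 + 1120.23 + 1221.84 + 8871.48 + 2402.73 + 3057.08 = 62661.02
ΣP(Q1 2013)·Q(Q1 2013) = 6627.80×6 + 322.30×3 + 94.27×9 + 755.48×9 + 223.50×9 + 96.76×26 = 39766.8 + 966.9 + 848.43 + 6799.32 + 2011.5 + 2515.76 = 52908.71
Index = 62661.02 / 52908.71 × 100 = 118.4323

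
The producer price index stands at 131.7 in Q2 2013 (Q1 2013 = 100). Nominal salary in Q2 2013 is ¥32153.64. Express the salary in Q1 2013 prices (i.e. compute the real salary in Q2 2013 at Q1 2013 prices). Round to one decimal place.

Real = Nominal ÷ (Index/100) = 32153.64 ÷ (131.7/100)
     = 32153.64 ÷ 1.317 = 24414.3052

24414.3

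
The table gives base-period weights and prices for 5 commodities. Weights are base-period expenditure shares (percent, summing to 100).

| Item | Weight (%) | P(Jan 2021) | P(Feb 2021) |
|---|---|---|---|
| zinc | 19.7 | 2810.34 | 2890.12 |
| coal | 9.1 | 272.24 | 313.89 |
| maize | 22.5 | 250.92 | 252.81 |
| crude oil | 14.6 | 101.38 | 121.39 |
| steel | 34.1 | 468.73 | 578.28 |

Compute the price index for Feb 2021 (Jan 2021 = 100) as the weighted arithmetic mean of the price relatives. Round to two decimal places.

112.97

zinc: 19.7 × (2890.12/2810.34) = 19.7 × 1.028388 = 20.2592
coal: 9.1 × (313.89/272.24) = 9.1 × 1.152990 = 10.4922
maize: 22.5 × (252.81/250.92) = 22.5 × 1.007532 = 22.6695
crude oil: 14.6 × (121.39/101.38) = 14.6 × 1.197376 = 17.4817
steel: 34.1 × (578.28/468.73) = 34.1 × 1.233717 = 42.0697
Index = Σ wᵢ·(p₁ᵢ/p₀ᵢ) = 20.2592 + 10.4922 + 22.6695 + 17.4817 + 42.0697 = 112.9724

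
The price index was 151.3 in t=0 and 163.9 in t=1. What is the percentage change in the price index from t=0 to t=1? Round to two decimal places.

Change = (163.9 − 151.3) / 151.3 × 100
       = 12.6 / 151.3 × 100 = 8.3278%

8.33%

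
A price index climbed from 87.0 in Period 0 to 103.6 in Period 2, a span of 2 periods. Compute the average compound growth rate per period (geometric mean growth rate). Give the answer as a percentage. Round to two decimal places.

9.12%

Growth factor = (103.6/87.0)^(1/2) = (1.190805)^(1/2) = 1.091240
Growth rate = 1.091240 − 1 = 0.091240 = 9.1240%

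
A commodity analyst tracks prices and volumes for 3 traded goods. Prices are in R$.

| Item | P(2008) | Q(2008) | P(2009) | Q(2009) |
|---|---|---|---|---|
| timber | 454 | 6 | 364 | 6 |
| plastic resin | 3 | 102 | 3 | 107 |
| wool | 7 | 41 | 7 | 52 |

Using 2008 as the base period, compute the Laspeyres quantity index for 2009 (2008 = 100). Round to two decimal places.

Laspeyres quantity index uses base-period prices as weights.
ΣP(2008)·Q(2009) = 454×6 + 3×107 + 7×52 = 2724 + 321 + 364 = 3409
ΣP(2008)·Q(2008) = 454×6 + 3×102 + 7×41 = 2724 + 306 + 287 = 3317
Index = 3409 / 3317 × 100 = 102.7736

102.77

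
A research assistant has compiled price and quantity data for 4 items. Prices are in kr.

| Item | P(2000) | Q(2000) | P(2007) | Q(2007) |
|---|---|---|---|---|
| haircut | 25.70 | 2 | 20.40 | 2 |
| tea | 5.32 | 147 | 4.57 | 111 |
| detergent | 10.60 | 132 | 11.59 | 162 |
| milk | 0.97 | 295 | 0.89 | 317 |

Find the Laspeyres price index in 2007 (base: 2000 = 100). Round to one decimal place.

99.5

Laspeyres price index uses base-period quantities as weights.
ΣP(2007)·Q(2000) = 20.40×2 + 4.57×147 + 11.59×132 + 0.89×295 = 40.8 + 671.79 + 1529.88 + 262.55 = 2505.02
ΣP(2000)·Q(2000) = 25.70×2 + 5.32×147 + 10.60×132 + 0.97×295 = 51.4 + 782.04 + 1399.2 + 286.15 = 2518.79
Index = 2505.02 / 2518.79 × 100 = 99.4533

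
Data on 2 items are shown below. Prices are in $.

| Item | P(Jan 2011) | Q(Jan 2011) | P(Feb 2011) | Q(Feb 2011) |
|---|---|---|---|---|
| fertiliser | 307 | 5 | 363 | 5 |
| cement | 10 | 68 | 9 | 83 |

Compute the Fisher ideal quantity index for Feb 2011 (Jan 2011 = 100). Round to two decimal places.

106.17

Laspeyres component (base-period weights):
ΣP(Jan 2011)Q(Feb 2011) = 307×5 + 10×83 = 1535 + 830 = 2365
ΣP(Jan 2011)Q(Jan 2011) = 307×5 + 10×68 = 1535 + 680 = 2215
L = 2365 / 2215 × 100 = 106.7720
Paasche component (current-period weights):
ΣP(Feb 2011)Q(Feb 2011) = 363×5 + 9×83 = 1815 + 747 = 2562
ΣP(Feb 2011)Q(Jan 2011) = 363×5 + 9×68 = 1815 + 612 = 2427
P = 2562 / 2427 × 100 = 105.5624
Fisher = √(L × P) = √(106.7720 × 105.5624) = 106.1655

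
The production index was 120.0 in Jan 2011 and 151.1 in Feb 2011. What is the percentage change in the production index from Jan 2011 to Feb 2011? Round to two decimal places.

Change = (151.1 − 120.0) / 120.0 × 100
       = 31.1 / 120.0 × 100 = 25.9167%

25.92%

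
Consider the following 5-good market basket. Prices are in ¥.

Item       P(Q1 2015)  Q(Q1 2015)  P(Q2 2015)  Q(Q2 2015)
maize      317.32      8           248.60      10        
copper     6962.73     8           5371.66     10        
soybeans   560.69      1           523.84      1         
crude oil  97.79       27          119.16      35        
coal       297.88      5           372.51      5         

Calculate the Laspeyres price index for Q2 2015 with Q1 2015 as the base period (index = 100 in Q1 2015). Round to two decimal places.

80.35

Laspeyres price index uses base-period quantities as weights.
ΣP(Q2 2015)·Q(Q1 2015) = 248.60×8 + 5371.66×8 + 523.84×1 + 119.16×27 + 372.51×5 = 1988.8 + 42973.28 + 523.84 + 3217.32 + 1862.55 = 50565.79
ΣP(Q1 2015)·Q(Q1 2015) = 317.32×8 + 6962.73×8 + 560.69×1 + 97.79×27 + 297.88×5 = 2538.56 + 55701.84 + 560.69 + 2640.33 + 1489.4 = 62930.82
Index = 50565.79 / 62930.82 × 100 = 80.3514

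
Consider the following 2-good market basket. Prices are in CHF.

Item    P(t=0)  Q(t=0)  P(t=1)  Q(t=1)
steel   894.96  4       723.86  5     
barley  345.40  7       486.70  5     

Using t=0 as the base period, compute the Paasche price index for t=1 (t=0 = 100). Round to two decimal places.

Paasche price index uses current-period quantities as weights.
ΣP(t=1)·Q(t=1) = 723.86×5 + 486.70×5 = 3619.3 + 2433.5 = 6052.8
ΣP(t=0)·Q(t=1) = 894.96×5 + 345.40×5 = 4474.8 + 1727 = 6201.8
Index = 6052.8 / 6201.8 × 100 = 97.5975

97.60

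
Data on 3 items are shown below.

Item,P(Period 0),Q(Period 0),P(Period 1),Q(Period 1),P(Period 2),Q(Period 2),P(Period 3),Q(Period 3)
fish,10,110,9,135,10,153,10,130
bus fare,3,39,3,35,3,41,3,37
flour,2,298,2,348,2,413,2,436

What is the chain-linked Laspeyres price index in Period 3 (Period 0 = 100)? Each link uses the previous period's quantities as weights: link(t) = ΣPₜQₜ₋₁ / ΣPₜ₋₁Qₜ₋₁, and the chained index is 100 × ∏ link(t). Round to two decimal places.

Link Period 0→Period 1:
ΣP(Period 1)Q(Period 0) = 9×110 + 3×39 + 2×298 = 990 + 117 + 596 = 1703
ΣP(Period 0)Q(Period 0) = 10×110 + 3×39 + 2×298 = 1100 + 117 + 596 = 1813
link = 1703/1813 = 0.939327
Link Period 1→Period 2:
ΣP(Period 2)Q(Period 1) = 10×135 + 3×35 + 2×348 = 1350 + 105 + 696 = 2151
ΣP(Period 1)Q(Period 1) = 9×135 + 3×35 + 2×348 = 1215 + 105 + 696 = 2016
link = 2151/2016 = 1.066964
Link Period 2→Period 3:
ΣP(Period 3)Q(Period 2) = 10×153 + 3×41 + 2×413 = 1530 + 123 + 826 = 2479
ΣP(Period 2)Q(Period 2) = 10×153 + 3×41 + 2×413 = 1530 + 123 + 826 = 2479
link = 2479/2479 = 1.000000
Chained index = 100 × 0.939327 × 1.066964 × 1.000000 = 100.2228

100.22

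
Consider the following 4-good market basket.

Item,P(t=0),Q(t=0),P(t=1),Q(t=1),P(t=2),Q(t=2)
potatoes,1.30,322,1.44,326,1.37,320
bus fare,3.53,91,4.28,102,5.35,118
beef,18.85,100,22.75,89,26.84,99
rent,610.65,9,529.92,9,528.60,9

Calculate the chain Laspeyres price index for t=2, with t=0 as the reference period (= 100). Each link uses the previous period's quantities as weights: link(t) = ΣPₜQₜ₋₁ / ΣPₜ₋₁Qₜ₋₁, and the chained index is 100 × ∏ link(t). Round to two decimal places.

102.79

Link t=0→t=1:
ΣP(t=1)Q(t=0) = 1.44×322 + 4.28×91 + 22.75×100 + 529.92×9 = 463.68 + 389.48 + 2275 + 4769.28 = 7897.44
ΣP(t=0)Q(t=0) = 1.30×322 + 3.53×91 + 18.85×100 + 610.65×9 = 418.6 + 321.23 + 1885 + 5495.85 = 8120.68
link = 7897.44/8120.68 = 0.972510
Link t=1→t=2:
ΣP(t=2)Q(t=1) = 1.37×326 + 5.35×102 + 26.84×89 + 528.60×9 = 446.62 + 545.7 + 2388.76 + 4757.4 = 8138.48
ΣP(t=1)Q(t=1) = 1.44×326 + 4.28×102 + 22.75×89 + 529.92×9 = 469.44 + 436.56 + 2024.75 + 4769.28 = 7700.03
link = 8138.48/7700.03 = 1.056941
Chained index = 100 × 0.972510 × 1.056941 = 102.7886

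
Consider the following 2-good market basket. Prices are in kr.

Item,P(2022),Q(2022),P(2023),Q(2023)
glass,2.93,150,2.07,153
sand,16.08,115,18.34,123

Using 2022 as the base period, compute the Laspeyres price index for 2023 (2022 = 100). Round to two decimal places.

105.72

Laspeyres price index uses base-period quantities as weights.
ΣP(2023)·Q(2022) = 2.07×150 + 18.34×115 = 310.5 + 2109.1 = 2419.6
ΣP(2022)·Q(2022) = 2.93×150 + 16.08×115 = 439.5 + 1849.2 = 2288.7
Index = 2419.6 / 2288.7 × 100 = 105.7194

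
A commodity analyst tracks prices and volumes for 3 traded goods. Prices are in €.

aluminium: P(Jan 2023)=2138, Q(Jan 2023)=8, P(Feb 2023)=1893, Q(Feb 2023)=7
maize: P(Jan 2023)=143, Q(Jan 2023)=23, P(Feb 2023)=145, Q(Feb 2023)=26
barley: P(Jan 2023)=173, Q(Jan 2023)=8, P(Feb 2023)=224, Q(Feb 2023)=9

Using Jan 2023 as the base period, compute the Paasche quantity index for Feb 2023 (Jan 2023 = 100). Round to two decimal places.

Paasche quantity index uses current-period prices as weights.
ΣP(Feb 2023)·Q(Feb 2023) = 1893×7 + 145×26 + 224×9 = 13251 + 3770 + 2016 = 19037
ΣP(Feb 2023)·Q(Jan 2023) = 1893×8 + 145×23 + 224×8 = 15144 + 3335 + 1792 = 20271
Index = 19037 / 20271 × 100 = 93.9125

93.91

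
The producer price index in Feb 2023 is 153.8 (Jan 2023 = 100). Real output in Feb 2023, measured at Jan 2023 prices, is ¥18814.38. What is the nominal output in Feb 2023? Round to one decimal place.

28936.5

Nominal = Real × (Index/100) = 18814.38 × (153.8/100)
        = 18814.38 × 1.538 = 28936.5164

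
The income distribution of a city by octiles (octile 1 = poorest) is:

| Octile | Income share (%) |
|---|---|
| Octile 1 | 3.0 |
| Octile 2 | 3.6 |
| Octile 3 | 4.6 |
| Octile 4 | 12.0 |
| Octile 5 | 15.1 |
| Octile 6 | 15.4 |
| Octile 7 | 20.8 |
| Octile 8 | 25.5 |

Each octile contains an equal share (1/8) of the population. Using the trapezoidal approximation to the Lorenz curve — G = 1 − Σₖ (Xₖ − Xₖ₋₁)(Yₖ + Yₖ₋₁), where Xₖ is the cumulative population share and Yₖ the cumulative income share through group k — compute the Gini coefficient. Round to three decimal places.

0.349

Cumulative income shares Yₖ: 0.0300, 0.0660, 0.1120, 0.2320, 0.3830, 0.5370, 0.7450, 1.0000
Σ (Xₖ−Xₖ₋₁)(Yₖ+Yₖ₋₁) = (1/8)(0.0300+0.0000) + (1/8)(0.0660+0.0300) + (1/8)(0.1120+0.0660) + (1/8)(0.2320+0.1120) + (1/8)(0.3830+0.2320) + (1/8)(0.5370+0.3830) + (1/8)(0.7450+0.5370) + (1/8)(1.0000+0.7450)
  = 0.0037 + 0.0120 + 0.0222 + 0.0430 + 0.0769 + 0.1150 + 0.1603 + 0.2181 = 0.6512
G = 1 − 0.6512 = 0.3488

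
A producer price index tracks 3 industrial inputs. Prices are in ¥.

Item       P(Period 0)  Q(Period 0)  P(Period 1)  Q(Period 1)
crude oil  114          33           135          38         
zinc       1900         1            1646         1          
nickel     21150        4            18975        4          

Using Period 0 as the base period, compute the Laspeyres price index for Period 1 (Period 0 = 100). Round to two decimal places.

90.85

Laspeyres price index uses base-period quantities as weights.
ΣP(Period 1)·Q(Period 0) = 135×33 + 1646×1 + 18975×4 = 4455 + 1646 + 75900 = 82001
ΣP(Period 0)·Q(Period 0) = 114×33 + 1900×1 + 21150×4 = 3762 + 1900 + 84600 = 90262
Index = 82001 / 90262 × 100 = 90.8478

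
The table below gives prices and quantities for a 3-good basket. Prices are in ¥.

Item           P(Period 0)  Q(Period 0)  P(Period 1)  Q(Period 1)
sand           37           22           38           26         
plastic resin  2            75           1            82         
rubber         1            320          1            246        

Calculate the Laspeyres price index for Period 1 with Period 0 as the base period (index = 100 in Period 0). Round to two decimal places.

95.87

Laspeyres price index uses base-period quantities as weights.
ΣP(Period 1)·Q(Period 0) = 38×22 + 1×75 + 1×320 = 836 + 75 + 320 = 1231
ΣP(Period 0)·Q(Period 0) = 37×22 + 2×75 + 1×320 = 814 + 150 + 320 = 1284
Index = 1231 / 1284 × 100 = 95.8723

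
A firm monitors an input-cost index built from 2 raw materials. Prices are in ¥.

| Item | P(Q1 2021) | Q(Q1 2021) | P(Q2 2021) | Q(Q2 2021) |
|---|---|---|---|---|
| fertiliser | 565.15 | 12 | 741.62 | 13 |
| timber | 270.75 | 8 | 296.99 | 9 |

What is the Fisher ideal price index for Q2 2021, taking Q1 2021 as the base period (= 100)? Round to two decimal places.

125.94

Laspeyres component (base-period weights):
ΣP(Q2 2021)Q(Q1 2021) = 741.62×12 + 296.99×8 = 8899.44 + 2375.92 = 11275.36
ΣP(Q1 2021)Q(Q1 2021) = 565.15×12 + 270.75×8 = 6781.8 + 2166 = 8947.8
L = 11275.36 / 8947.8 × 100 = 126.0127
Paasche component (current-period weights):
ΣP(Q2 2021)Q(Q2 2021) = 741.62×13 + 296.99×9 = 9641.06 + 2672.91 = 12313.97
ΣP(Q1 2021)Q(Q2 2021) = 565.15×13 + 270.75×9 = 7346.95 + 2436.75 = 9783.7
P = 12313.97 / 9783.7 × 100 = 125.8621
Fisher = √(L × P) = √(126.0127 × 125.8621) = 125.9374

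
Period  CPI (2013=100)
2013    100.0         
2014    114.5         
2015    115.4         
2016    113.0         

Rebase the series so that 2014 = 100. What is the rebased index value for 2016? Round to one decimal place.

98.7

Rebased(2016) = 113.0 / 114.5 × 100 = 98.6900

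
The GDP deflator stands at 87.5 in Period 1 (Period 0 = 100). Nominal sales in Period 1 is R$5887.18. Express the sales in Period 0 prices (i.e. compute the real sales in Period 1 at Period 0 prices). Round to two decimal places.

6728.21

Real = Nominal ÷ (Index/100) = 5887.18 ÷ (87.5/100)
     = 5887.18 ÷ 0.875 = 6728.2057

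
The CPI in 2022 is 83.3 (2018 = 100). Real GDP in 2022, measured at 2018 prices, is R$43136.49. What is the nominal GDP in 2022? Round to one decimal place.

35932.7

Nominal = Real × (Index/100) = 43136.49 × (83.3/100)
        = 43136.49 × 0.833 = 35932.6962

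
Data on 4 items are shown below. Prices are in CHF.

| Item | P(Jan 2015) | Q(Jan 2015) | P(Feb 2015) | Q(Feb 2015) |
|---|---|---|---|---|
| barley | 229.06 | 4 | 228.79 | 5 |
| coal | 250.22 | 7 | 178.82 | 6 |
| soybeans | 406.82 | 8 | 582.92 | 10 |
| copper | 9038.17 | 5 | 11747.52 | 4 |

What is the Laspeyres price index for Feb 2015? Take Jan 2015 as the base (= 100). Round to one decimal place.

128.3

Laspeyres price index uses base-period quantities as weights.
ΣP(Feb 2015)·Q(Jan 2015) = 228.79×4 + 178.82×7 + 582.92×8 + 11747.52×5 = 915.16 + 1251.74 + 4663.36 + 58737.6 = 65567.86
ΣP(Jan 2015)·Q(Jan 2015) = 229.06×4 + 250.22×7 + 406.82×8 + 9038.17×5 = 916.24 + 1751.54 + 3254.56 + 45190.85 = 51113.19
Index = 65567.86 / 51113.19 × 100 = 128.2797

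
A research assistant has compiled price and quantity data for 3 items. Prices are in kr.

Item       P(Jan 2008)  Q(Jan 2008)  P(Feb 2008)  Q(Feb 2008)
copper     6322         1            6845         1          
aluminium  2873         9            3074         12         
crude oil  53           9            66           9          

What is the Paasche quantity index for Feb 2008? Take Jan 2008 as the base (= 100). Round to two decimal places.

126.27

Paasche quantity index uses current-period prices as weights.
ΣP(Feb 2008)·Q(Feb 2008) = 6845×1 + 3074×12 + 66×9 = 6845 + 36888 + 594 = 44327
ΣP(Feb 2008)·Q(Jan 2008) = 6845×1 + 3074×9 + 66×9 = 6845 + 27666 + 594 = 35105
Index = 44327 / 35105 × 100 = 126.2698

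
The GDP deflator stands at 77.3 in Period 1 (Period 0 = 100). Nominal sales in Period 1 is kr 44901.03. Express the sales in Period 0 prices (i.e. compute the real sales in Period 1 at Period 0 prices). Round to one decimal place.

Real = Nominal ÷ (Index/100) = 44901.03 ÷ (77.3/100)
     = 44901.03 ÷ 0.773 = 58086.7141

58086.7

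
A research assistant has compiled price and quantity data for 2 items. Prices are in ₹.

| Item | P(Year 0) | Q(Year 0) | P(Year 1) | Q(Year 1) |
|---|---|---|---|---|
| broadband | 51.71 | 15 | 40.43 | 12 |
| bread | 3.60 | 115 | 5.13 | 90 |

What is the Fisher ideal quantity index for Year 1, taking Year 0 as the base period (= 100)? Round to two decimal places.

Laspeyres component (base-period weights):
ΣP(Year 0)Q(Year 1) = 51.71×12 + 3.60×90 = 620.52 + 324 = 944.52
ΣP(Year 0)Q(Year 0) = 51.71×15 + 3.60×115 = 775.65 + 414 = 1189.65
L = 944.52 / 1189.65 × 100 = 79.3948
Paasche component (current-period weights):
ΣP(Year 1)Q(Year 1) = 40.43×12 + 5.13×90 = 485.16 + 461.7 = 946.86
ΣP(Year 1)Q(Year 0) = 40.43×15 + 5.13×115 = 606.45 + 589.95 = 1196.4
P = 946.86 / 1196.4 × 100 = 79.1424
Fisher = √(L × P) = √(79.3948 × 79.1424) = 79.2685

79.27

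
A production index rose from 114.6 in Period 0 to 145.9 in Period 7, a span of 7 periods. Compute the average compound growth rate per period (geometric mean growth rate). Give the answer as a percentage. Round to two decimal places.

3.51%

Growth factor = (145.9/114.6)^(1/7) = (1.273124)^(1/7) = 1.035098
Growth rate = 1.035098 − 1 = 0.035098 = 3.5098%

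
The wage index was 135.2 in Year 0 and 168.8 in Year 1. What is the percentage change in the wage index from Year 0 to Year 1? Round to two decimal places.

24.85%

Change = (168.8 − 135.2) / 135.2 × 100
       = 33.6 / 135.2 × 100 = 24.8521%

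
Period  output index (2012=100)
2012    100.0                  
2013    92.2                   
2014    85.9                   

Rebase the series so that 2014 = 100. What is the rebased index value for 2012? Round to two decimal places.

Rebased(2012) = 100.0 / 85.9 × 100 = 116.4144

116.41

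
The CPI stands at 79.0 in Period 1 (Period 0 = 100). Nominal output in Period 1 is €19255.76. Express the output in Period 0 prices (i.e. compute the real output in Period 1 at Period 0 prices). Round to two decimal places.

Real = Nominal ÷ (Index/100) = 19255.76 ÷ (79.0/100)
     = 19255.76 ÷ 0.790 = 24374.3797

24374.38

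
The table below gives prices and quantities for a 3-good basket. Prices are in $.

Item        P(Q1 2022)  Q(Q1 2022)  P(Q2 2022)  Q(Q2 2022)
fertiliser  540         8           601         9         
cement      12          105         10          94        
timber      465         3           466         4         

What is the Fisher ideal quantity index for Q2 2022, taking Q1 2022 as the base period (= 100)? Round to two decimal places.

Laspeyres component (base-period weights):
ΣP(Q1 2022)Q(Q2 2022) = 540×9 + 12×94 + 465×4 = 4860 + 1128 + 1860 = 7848
ΣP(Q1 2022)Q(Q1 2022) = 540×8 + 12×105 + 465×3 = 4320 + 1260 + 1395 = 6975
L = 7848 / 6975 × 100 = 112.5161
Paasche component (current-period weights):
ΣP(Q2 2022)Q(Q2 2022) = 601×9 + 10×94 + 466×4 = 5409 + 940 + 1864 = 8213
ΣP(Q2 2022)Q(Q1 2022) = 601×8 + 10×105 + 466×3 = 4808 + 1050 + 1398 = 7256
P = 8213 / 7256 × 100 = 113.1891
Fisher = √(L × P) = √(112.5161 × 113.1891) = 112.8521

112.85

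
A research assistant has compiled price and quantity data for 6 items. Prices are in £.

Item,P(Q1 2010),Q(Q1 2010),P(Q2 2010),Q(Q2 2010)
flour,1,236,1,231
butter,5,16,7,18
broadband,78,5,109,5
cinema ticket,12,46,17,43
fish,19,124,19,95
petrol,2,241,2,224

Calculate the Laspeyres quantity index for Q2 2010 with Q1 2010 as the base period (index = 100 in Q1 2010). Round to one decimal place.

85.0

Laspeyres quantity index uses base-period prices as weights.
ΣP(Q1 2010)·Q(Q2 2010) = 1×231 + 5×18 + 78×5 + 12×43 + 19×95 + 2×224 = 231 + 90 + 390 + 516 + 1805 + 448 = 3480
ΣP(Q1 2010)·Q(Q1 2010) = 1×236 + 5×16 + 78×5 + 12×46 + 19×124 + 2×241 = 236 + 80 + 390 + 552 + 2356 + 482 = 4096
Index = 3480 / 4096 × 100 = 84.9609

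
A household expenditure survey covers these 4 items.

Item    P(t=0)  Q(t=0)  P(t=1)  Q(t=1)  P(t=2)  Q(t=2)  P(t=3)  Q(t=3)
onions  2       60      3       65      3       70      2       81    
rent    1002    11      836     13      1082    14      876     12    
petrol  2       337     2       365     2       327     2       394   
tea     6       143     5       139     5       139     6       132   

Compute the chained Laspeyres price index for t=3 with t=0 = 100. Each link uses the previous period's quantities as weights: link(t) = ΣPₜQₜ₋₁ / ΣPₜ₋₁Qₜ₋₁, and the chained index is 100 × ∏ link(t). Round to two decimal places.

Link t=0→t=1:
ΣP(t=1)Q(t=0) = 3×60 + 836×11 + 2×337 + 5×143 = 180 + 9196 + 674 + 715 = 10765
ΣP(t=0)Q(t=0) = 2×60 + 1002×11 + 2×337 + 6×143 = 120 + 11022 + 674 + 858 = 12674
link = 10765/12674 = 0.849377
Link t=1→t=2:
ΣP(t=2)Q(t=1) = 3×65 + 1082×13 + 2×365 + 5×139 = 195 + 14066 + 730 + 695 = 15686
ΣP(t=1)Q(t=1) = 3×65 + 836×13 + 2×365 + 5×139 = 195 + 10868 + 730 + 695 = 12488
link = 15686/12488 = 1.256086
Link t=2→t=3:
ΣP(t=3)Q(t=2) = 2×70 + 876×14 + 2×327 + 6×139 = 140 + 12264 + 654 + 834 = 13892
ΣP(t=2)Q(t=2) = 3×70 + 1082×14 + 2×327 + 5×139 = 210 + 15148 + 654 + 695 = 16707
link = 13892/16707 = 0.831508
Chained index = 100 × 0.849377 × 1.256086 × 0.831508 = 88.7127

88.71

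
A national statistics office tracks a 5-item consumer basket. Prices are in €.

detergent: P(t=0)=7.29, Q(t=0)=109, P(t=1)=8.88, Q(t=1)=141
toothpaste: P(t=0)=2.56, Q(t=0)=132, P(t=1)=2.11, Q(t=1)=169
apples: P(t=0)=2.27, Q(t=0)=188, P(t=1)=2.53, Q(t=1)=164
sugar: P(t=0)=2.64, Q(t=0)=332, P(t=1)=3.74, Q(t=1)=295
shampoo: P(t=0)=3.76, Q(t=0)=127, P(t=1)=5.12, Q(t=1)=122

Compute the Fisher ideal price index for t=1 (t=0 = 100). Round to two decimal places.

123.12

Laspeyres component (base-period weights):
ΣP(t=1)Q(t=0) = 8.88×109 + 2.11×132 + 2.53×188 + 3.74×332 + 5.12×127 = 967.92 + 278.52 + 475.64 + 1241.68 + 650.24 = 3614
ΣP(t=0)Q(t=0) = 7.29×109 + 2.56×132 + 2.27×188 + 2.64×332 + 3.76×127 = 794.61 + 337.92 + 426.76 + 876.48 + 477.52 = 2913.29
L = 3614 / 2913.29 × 100 = 124.0522
Paasche component (current-period weights):
ΣP(t=1)Q(t=1) = 8.88×141 + 2.11×169 + 2.53×164 + 3.74×295 + 5.12×122 = 1252.08 + 356.59 + 414.92 + 1103.3 + 624.64 = 3751.53
ΣP(t=0)Q(t=1) = 7.29×141 + 2.56×169 + 2.27×164 + 2.64×295 + 3.76×122 = 1027.89 + 432.64 + 372.28 + 778.8 + 458.72 = 3070.33
P = 3751.53 / 3070.33 × 100 = 122.1865
Fisher = √(L × P) = √(124.0522 × 122.1865) = 123.1158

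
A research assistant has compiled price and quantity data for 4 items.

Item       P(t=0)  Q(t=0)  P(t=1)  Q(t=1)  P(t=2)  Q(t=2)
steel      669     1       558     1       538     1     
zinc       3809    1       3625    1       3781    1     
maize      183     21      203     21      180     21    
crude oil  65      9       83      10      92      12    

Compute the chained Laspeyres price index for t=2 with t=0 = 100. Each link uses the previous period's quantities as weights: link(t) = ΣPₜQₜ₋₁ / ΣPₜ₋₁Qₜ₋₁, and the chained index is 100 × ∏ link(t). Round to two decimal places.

100.36

Link t=0→t=1:
ΣP(t=1)Q(t=0) = 558×1 + 3625×1 + 203×21 + 83×9 = 558 + 3625 + 4263 + 747 = 9193
ΣP(t=0)Q(t=0) = 669×1 + 3809×1 + 183×21 + 65×9 = 669 + 3809 + 3843 + 585 = 8906
link = 9193/8906 = 1.032225
Link t=1→t=2:
ΣP(t=2)Q(t=1) = 538×1 + 3781×1 + 180×21 + 92×10 = 538 + 3781 + 3780 + 920 = 9019
ΣP(t=1)Q(t=1) = 558×1 + 3625×1 + 203×21 + 83×10 = 558 + 3625 + 4263 + 830 = 9276
link = 9019/9276 = 0.972294
Chained index = 100 × 1.032225 × 0.972294 = 100.3627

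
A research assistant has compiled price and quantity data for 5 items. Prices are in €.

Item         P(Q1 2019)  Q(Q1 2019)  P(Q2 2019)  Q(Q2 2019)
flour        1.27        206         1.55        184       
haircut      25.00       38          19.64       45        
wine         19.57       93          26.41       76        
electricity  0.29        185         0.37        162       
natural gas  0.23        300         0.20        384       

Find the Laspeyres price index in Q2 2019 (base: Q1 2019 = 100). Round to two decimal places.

Laspeyres price index uses base-period quantities as weights.
ΣP(Q2 2019)·Q(Q1 2019) = 1.55×206 + 19.64×38 + 26.41×93 + 0.37×185 + 0.20×300 = 319.3 + 746.32 + 2456.13 + 68.45 + 60 = 3650.2
ΣP(Q1 2019)·Q(Q1 2019) = 1.27×206 + 25.00×38 + 19.57×93 + 0.29×185 + 0.23×300 = 261.62 + 950 + 1820.01 + 53.65 + 69 = 3154.28
Index = 3650.2 / 3154.28 × 100 = 115.7221

115.72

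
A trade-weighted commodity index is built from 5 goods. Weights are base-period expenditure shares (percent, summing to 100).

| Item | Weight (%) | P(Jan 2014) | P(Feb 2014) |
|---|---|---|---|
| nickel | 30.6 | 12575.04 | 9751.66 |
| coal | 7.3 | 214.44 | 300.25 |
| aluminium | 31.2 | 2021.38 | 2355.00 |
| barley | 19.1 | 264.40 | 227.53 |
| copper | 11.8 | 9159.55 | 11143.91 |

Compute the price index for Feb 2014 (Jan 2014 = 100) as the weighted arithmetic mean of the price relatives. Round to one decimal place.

101.1

nickel: 30.6 × (9751.66/12575.04) = 30.6 × 0.775477 = 23.7296
coal: 7.3 × (300.25/214.44) = 7.3 × 1.400159 = 10.2212
aluminium: 31.2 × (2355.00/2021.38) = 31.2 × 1.165046 = 36.3494
barley: 19.1 × (227.53/264.40) = 19.1 × 0.860552 = 16.4365
copper: 11.8 × (11143.91/9159.55) = 11.8 × 1.216644 = 14.3564
Index = Σ wᵢ·(p₁ᵢ/p₀ᵢ) = 23.7296 + 10.2212 + 36.3494 + 16.4365 + 14.3564 = 101.0931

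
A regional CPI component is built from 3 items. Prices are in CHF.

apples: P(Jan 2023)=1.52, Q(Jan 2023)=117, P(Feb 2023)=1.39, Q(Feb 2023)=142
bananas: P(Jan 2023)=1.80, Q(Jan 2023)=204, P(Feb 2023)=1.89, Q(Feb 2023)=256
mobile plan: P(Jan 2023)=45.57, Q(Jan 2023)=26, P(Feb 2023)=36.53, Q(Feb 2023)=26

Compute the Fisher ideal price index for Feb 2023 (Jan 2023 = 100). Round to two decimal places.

87.11

Laspeyres component (base-period weights):
ΣP(Feb 2023)Q(Jan 2023) = 1.39×117 + 1.89×204 + 36.53×26 = 162.63 + 385.56 + 949.78 = 1497.97
ΣP(Jan 2023)Q(Jan 2023) = 1.52×117 + 1.80×204 + 45.57×26 = 177.84 + 367.2 + 1184.82 = 1729.86
L = 1497.97 / 1729.86 × 100 = 86.5949
Paasche component (current-period weights):
ΣP(Feb 2023)Q(Feb 2023) = 1.39×142 + 1.89×256 + 36.53×26 = 197.38 + 483.84 + 949.78 = 1631
ΣP(Jan 2023)Q(Feb 2023) = 1.52×142 + 1.80×256 + 45.57×26 = 215.84 + 460.8 + 1184.82 = 1861.46
P = 1631 / 1861.46 × 100 = 87.6194
Fisher = √(L × P) = √(86.5949 × 87.6194) = 87.1056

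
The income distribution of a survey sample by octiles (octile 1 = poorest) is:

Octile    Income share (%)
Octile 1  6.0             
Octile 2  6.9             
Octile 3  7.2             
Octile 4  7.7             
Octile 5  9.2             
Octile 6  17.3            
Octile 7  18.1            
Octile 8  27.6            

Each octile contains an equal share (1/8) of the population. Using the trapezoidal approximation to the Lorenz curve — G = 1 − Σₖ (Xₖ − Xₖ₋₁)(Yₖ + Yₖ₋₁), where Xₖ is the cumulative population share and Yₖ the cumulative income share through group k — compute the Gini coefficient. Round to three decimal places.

Cumulative income shares Yₖ: 0.0600, 0.1290, 0.2010, 0.2780, 0.3700, 0.5430, 0.7240, 1.0000
Σ (Xₖ−Xₖ₋₁)(Yₖ+Yₖ₋₁) = (1/8)(0.0600+0.0000) + (1/8)(0.1290+0.0600) + (1/8)(0.2010+0.1290) + (1/8)(0.2780+0.2010) + (1/8)(0.3700+0.2780) + (1/8)(0.5430+0.3700) + (1/8)(0.7240+0.5430) + (1/8)(1.0000+0.7240)
  = 0.0075 + 0.0236 + 0.0413 + 0.0599 + 0.0810 + 0.1141 + 0.1584 + 0.2155 = 0.7013
G = 1 − 0.7013 = 0.2987

0.299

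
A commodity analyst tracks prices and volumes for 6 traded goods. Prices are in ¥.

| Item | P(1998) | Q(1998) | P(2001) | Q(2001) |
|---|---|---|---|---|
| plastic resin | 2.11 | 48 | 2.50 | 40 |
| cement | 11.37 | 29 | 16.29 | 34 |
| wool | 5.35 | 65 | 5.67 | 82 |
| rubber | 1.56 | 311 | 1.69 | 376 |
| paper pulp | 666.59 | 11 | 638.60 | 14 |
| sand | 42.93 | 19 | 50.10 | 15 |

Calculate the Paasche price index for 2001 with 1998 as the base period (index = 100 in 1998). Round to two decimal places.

Paasche price index uses current-period quantities as weights.
ΣP(2001)·Q(2001) = 2.50×40 + 16.29×34 + 5.67×82 + 1.69×376 + 638.60×14 + 50.10×15 = 100 + 553.86 + 464.94 + 635.44 + 8940.4 + 751.5 = 11446.14
ΣP(1998)·Q(2001) = 2.11×40 + 11.37×34 + 5.35×82 + 1.56×376 + 666.59×14 + 42.93×15 = 84.4 + 386.58 + 438.7 + 586.56 + 9332.26 + 643.95 = 11472.45
Index = 11446.14 / 11472.45 × 100 = 99.7707

99.77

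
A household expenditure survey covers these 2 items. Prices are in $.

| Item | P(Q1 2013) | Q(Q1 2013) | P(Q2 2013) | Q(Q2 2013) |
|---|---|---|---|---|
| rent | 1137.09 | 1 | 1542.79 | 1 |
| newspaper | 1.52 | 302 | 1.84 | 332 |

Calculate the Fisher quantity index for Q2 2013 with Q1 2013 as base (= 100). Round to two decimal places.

102.74

Laspeyres component (base-period weights):
ΣP(Q1 2013)Q(Q2 2013) = 1137.09×1 + 1.52×332 = 1137.09 + 504.64 = 1641.73
ΣP(Q1 2013)Q(Q1 2013) = 1137.09×1 + 1.52×302 = 1137.09 + 459.04 = 1596.13
L = 1641.73 / 1596.13 × 100 = 102.8569
Paasche component (current-period weights):
ΣP(Q2 2013)Q(Q2 2013) = 1542.79×1 + 1.84×332 = 1542.79 + 610.88 = 2153.67
ΣP(Q2 2013)Q(Q1 2013) = 1542.79×1 + 1.84×302 = 1542.79 + 555.68 = 2098.47
P = 2153.67 / 2098.47 × 100 = 102.6305
Fisher = √(L × P) = √(102.8569 × 102.6305) = 102.7436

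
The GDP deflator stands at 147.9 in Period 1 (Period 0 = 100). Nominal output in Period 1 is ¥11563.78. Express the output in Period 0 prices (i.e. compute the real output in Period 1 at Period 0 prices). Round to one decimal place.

7818.6

Real = Nominal ÷ (Index/100) = 11563.78 ÷ (147.9/100)
     = 11563.78 ÷ 1.479 = 7818.6477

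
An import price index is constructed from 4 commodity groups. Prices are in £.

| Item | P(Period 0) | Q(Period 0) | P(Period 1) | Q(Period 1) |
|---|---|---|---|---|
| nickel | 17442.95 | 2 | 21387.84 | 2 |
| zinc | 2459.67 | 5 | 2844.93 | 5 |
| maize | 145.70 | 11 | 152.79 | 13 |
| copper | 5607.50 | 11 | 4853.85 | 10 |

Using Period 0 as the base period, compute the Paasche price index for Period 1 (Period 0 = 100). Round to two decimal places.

Paasche price index uses current-period quantities as weights.
ΣP(Period 1)·Q(Period 1) = 21387.84×2 + 2844.93×5 + 152.79×13 + 4853.85×10 = 42775.68 + 14224.65 + 1986.27 + 48538.5 = 107525.1
ΣP(Period 0)·Q(Period 1) = 17442.95×2 + 2459.67×5 + 145.70×13 + 5607.50×10 = 34885.9 + 12298.35 + 1894.1 + 56075 = 105153.35
Index = 107525.1 / 105153.35 × 100 = 102.2555

102.26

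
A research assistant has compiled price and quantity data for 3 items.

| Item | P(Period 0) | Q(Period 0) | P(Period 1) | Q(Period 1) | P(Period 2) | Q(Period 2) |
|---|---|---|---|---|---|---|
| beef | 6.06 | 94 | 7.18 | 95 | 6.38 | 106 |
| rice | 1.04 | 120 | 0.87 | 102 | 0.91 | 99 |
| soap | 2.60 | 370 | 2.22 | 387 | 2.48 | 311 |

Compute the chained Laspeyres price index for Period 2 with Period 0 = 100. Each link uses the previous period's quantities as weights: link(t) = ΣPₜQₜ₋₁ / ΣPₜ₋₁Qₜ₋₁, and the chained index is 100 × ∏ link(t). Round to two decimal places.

Link Period 0→Period 1:
ΣP(Period 1)Q(Period 0) = 7.18×94 + 0.87×120 + 2.22×370 = 674.92 + 104.4 + 821.4 = 1600.72
ΣP(Period 0)Q(Period 0) = 6.06×94 + 1.04×120 + 2.60×370 = 569.64 + 124.8 + 962 = 1656.44
link = 1600.72/1656.44 = 0.966362
Link Period 1→Period 2:
ΣP(Period 2)Q(Period 1) = 6.38×95 + 0.91×102 + 2.48×387 = 606.1 + 92.82 + 959.76 = 1658.68
ΣP(Period 1)Q(Period 1) = 7.18×95 + 0.87×102 + 2.22×387 = 682.1 + 88.74 + 859.14 = 1629.98
link = 1658.68/1629.98 = 1.017608
Chained index = 100 × 0.966362 × 1.017608 = 98.3377

98.34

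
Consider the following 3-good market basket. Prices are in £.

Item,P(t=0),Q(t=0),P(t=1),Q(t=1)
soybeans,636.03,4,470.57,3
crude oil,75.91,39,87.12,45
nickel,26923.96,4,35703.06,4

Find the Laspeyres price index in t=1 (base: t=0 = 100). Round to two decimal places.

130.82

Laspeyres price index uses base-period quantities as weights.
ΣP(t=1)·Q(t=0) = 470.57×4 + 87.12×39 + 35703.06×4 = 1882.28 + 3397.68 + 142812.24 = 148092.2
ΣP(t=0)·Q(t=0) = 636.03×4 + 75.91×39 + 26923.96×4 = 2544.12 + 2960.49 + 107695.84 = 113200.45
Index = 148092.2 / 113200.45 × 100 = 130.8230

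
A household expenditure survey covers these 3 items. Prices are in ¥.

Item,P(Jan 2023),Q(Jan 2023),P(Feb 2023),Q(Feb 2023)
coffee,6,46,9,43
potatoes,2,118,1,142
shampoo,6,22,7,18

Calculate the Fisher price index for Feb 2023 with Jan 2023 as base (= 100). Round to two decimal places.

103.61

Laspeyres component (base-period weights):
ΣP(Feb 2023)Q(Jan 2023) = 9×46 + 1×118 + 7×22 = 414 + 118 + 154 = 686
ΣP(Jan 2023)Q(Jan 2023) = 6×46 + 2×118 + 6×22 = 276 + 236 + 132 = 644
L = 686 / 644 × 100 = 106.5217
Paasche component (current-period weights):
ΣP(Feb 2023)Q(Feb 2023) = 9×43 + 1×142 + 7×18 = 387 + 142 + 126 = 655
ΣP(Jan 2023)Q(Feb 2023) = 6×43 + 2×142 + 6×18 = 258 + 284 + 108 = 650
P = 655 / 650 × 100 = 100.7692
Fisher = √(L × P) = √(106.5217 × 100.7692) = 103.6056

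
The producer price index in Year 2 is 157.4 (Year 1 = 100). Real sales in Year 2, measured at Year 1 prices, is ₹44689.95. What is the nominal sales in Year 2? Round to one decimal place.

Nominal = Real × (Index/100) = 44689.95 × (157.4/100)
        = 44689.95 × 1.574 = 70341.9813

70342.0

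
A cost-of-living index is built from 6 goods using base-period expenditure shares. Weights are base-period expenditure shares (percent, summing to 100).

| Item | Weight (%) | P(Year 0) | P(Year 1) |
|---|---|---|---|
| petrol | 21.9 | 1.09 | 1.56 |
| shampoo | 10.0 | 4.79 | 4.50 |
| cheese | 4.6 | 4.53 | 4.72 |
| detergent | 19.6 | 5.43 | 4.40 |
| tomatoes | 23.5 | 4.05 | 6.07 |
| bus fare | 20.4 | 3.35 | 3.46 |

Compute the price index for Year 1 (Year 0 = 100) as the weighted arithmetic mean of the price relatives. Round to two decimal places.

117.70

petrol: 21.9 × (1.56/1.09) = 21.9 × 1.431193 = 31.3431
shampoo: 10.0 × (4.50/4.79) = 10.0 × 0.939457 = 9.3946
cheese: 4.6 × (4.72/4.53) = 4.6 × 1.041943 = 4.7929
detergent: 19.6 × (4.40/5.43) = 19.6 × 0.810313 = 15.8821
tomatoes: 23.5 × (6.07/4.05) = 23.5 × 1.498765 = 35.2210
bus fare: 20.4 × (3.46/3.35) = 20.4 × 1.032836 = 21.0699
Index = Σ wᵢ·(p₁ᵢ/p₀ᵢ) = 31.3431 + 9.3946 + 4.7929 + 15.8821 + 35.2210 + 21.0699 = 117.7036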